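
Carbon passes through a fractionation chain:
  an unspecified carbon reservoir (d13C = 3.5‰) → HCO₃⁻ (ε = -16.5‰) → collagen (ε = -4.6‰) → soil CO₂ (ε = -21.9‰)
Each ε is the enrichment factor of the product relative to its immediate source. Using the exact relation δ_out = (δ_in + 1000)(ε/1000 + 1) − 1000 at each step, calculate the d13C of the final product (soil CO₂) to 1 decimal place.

step 1: δ = (3.50 + 1000)·(-16.5/1000 + 1) − 1000 = -13.06‰
step 2: δ = (-13.06 + 1000)·(-4.6/1000 + 1) − 1000 = -17.60‰
step 3: δ = (-17.60 + 1000)·(-21.9/1000 + 1) − 1000 = -39.11‰

-39.1‰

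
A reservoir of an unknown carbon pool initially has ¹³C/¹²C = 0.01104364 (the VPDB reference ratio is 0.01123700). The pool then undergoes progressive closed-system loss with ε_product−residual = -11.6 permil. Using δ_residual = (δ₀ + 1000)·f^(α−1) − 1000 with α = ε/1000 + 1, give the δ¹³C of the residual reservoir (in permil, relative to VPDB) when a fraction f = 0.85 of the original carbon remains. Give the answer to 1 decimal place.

δ₀ = (0.01104364/0.01123700 − 1)×1000 = (0.982793 − 1)×1000 = -17.207 permil
α − 1 = ε/1000 = -0.0116
f^(α−1) = 0.85^(-0.0116) = 1.001887
δ_res = (-17.207 + 1000) × 1.001887 − 1000 = 984.647 − 1000 = -15.35 permil

-15.4 permil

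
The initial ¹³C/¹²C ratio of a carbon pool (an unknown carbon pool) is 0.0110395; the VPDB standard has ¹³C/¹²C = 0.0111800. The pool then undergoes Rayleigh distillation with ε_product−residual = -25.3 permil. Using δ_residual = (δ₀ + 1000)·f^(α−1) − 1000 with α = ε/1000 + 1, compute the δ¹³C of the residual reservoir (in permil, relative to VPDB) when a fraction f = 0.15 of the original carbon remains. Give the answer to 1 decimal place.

36.0 permil

δ₀ = (0.0110395/0.0111800 − 1)×1000 = (0.987433 − 1)×1000 = -12.567 permil
α − 1 = ε/1000 = -0.0253
f^(α−1) = 0.15^(-0.0253) = 1.049168
δ_res = (-12.567 + 1000) × 1.049168 − 1000 = 1035.983 − 1000 = 35.98 permil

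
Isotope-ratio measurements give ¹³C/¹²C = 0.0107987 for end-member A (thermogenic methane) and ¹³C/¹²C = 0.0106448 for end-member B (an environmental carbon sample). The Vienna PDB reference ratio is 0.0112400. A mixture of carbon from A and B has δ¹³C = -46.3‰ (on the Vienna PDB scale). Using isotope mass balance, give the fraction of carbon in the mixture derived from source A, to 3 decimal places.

0.486

δ_A = (0.0107987/0.0112400 − 1)×1000 = (0.960738 − 1)×1000 = -39.262‰
δ_B = (0.0106448/0.0112400 − 1)×1000 = (0.947046 − 1)×1000 = -52.954‰
f_A = (δ_mix − δ_B)/(δ_A − δ_B) = (-46.3 − (-52.954))/(-39.262 − (-52.954))
f_A = 6.654 / 13.692 = 0.4860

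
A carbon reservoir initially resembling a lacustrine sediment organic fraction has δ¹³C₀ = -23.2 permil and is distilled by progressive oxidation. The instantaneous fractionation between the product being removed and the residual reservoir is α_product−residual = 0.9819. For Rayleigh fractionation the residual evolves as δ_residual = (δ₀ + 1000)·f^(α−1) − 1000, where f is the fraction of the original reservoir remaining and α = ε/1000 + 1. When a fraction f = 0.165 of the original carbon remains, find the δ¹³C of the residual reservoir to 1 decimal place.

Rayleigh residual: δ_res = (δ₀ + 1000)·f^(α−1) − 1000
α − 1 = -0.01810
f^(α−1) = 0.165^(-0.01810) = 1.033150
δ_res = (-23.2 + 1000) × 1.033150 − 1000 = 1009.181 − 1000 = 9.18 permil

9.2 permil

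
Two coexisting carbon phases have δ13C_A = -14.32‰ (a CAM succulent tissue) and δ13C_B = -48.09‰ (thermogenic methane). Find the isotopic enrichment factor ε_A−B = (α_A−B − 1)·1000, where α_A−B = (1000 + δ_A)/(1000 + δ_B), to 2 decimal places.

α_A−B = (1000 + -14.32) / (1000 + -48.09) = 985.68 / 951.91 = 1.035476
ε_A−B = (1.035476 − 1) × 1000 = 35.476‰
(The approximation ε ≈ δ_A − δ_B would give 33.77‰.)

35.48‰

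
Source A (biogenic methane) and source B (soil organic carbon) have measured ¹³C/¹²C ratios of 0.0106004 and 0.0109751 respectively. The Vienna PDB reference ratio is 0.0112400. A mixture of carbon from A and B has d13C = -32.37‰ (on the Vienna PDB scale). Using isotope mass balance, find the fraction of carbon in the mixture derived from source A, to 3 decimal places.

δ_A = (0.0106004/0.0112400 − 1)×1000 = (0.943096 − 1)×1000 = -56.904‰
δ_B = (0.0109751/0.0112400 − 1)×1000 = (0.976432 − 1)×1000 = -23.568‰
f_A = (δ_mix − δ_B)/(δ_A − δ_B) = (-32.37 − (-23.568))/(-56.904 − (-23.568))
f_A = -8.802 / -33.336 = 0.2640

0.264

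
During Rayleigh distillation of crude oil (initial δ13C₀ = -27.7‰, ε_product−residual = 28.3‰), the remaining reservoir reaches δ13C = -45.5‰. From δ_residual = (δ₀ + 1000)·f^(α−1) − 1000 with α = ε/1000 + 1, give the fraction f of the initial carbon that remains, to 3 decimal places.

α − 1 = ε/1000 = 0.0283
(δ_res + 1000)/(δ₀ + 1000) = (-45.5 + 1000)/(-27.7 + 1000) = 954.5/972.3 = 0.981693
f = 0.981693^(1/0.0283) = exp(ln(0.981693)/0.0283) = exp(-0.01848/0.0283)
f = exp(-0.6529) = 0.5205

0.521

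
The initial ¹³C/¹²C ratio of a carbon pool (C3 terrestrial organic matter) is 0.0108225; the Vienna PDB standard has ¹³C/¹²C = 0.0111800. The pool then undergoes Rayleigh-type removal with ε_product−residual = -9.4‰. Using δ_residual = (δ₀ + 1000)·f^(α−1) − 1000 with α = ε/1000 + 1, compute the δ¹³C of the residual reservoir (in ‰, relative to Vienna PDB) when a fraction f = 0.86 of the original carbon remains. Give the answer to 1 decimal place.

-30.6‰

δ₀ = (0.0108225/0.0111800 − 1)×1000 = (0.968023 − 1)×1000 = -31.977‰
α − 1 = ε/1000 = -0.0094
f^(α−1) = 0.86^(-0.0094) = 1.001419
δ_res = (-31.977 + 1000) × 1.001419 − 1000 = 969.397 − 1000 = -30.60‰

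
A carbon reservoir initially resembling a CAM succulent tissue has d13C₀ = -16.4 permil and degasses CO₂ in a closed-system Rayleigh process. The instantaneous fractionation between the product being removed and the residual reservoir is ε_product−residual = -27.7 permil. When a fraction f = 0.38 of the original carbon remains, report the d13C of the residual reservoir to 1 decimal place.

10.3 permil

Rayleigh residual: δ_res = (δ₀ + 1000)·f^(α−1) − 1000
α = ε/1000 + 1 = 0.97230, so α − 1 = -0.02770
f^(α−1) = 0.38^(-0.02770) = 1.027164
δ_res = (-16.4 + 1000) × 1.027164 − 1000 = 1010.319 − 1000 = 10.32 permil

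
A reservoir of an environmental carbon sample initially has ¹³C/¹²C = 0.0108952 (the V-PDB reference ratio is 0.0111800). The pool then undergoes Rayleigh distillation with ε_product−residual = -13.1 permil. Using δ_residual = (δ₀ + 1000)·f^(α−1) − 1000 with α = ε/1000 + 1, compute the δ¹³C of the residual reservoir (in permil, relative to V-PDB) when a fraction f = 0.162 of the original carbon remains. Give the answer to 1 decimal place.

-2.0 permil

δ₀ = (0.0108952/0.0111800 − 1)×1000 = (0.974526 − 1)×1000 = -25.474 permil
α − 1 = ε/1000 = -0.0131
f^(α−1) = 0.162^(-0.0131) = 1.024131
δ_res = (-25.474 + 1000) × 1.024131 − 1000 = 998.042 − 1000 = -1.96 permil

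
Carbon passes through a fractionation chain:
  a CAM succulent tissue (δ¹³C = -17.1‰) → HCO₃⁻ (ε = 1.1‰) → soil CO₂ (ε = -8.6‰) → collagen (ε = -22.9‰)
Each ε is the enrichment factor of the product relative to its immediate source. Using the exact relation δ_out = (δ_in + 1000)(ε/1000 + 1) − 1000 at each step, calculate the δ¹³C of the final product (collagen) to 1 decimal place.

step 1: δ = (-17.10 + 1000)·(1.1/1000 + 1) − 1000 = -16.02‰
step 2: δ = (-16.02 + 1000)·(-8.6/1000 + 1) − 1000 = -24.48‰
step 3: δ = (-24.48 + 1000)·(-22.9/1000 + 1) − 1000 = -46.82‰

-46.8‰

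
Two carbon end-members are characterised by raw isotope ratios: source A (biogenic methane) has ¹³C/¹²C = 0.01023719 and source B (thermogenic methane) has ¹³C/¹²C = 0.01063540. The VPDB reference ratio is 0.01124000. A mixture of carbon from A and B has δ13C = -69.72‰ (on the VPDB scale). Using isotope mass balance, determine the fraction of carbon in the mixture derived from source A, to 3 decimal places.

0.450

δ_A = (0.01023719/0.01124000 − 1)×1000 = (0.910782 − 1)×1000 = -89.218‰
δ_B = (0.01063540/0.01124000 − 1)×1000 = (0.946210 − 1)×1000 = -53.790‰
f_A = (δ_mix − δ_B)/(δ_A − δ_B) = (-69.72 − (-53.790))/(-89.218 − (-53.790))
f_A = -15.930 / -35.428 = 0.4496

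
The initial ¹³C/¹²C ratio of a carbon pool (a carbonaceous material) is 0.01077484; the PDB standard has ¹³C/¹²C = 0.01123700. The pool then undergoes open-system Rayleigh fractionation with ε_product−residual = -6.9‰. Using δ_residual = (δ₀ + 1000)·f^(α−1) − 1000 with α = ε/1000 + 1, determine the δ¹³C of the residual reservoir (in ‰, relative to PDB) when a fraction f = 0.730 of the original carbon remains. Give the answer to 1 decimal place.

δ₀ = (0.01077484/0.01123700 − 1)×1000 = (0.958872 − 1)×1000 = -41.128‰
α − 1 = ε/1000 = -0.0069
f^(α−1) = 0.730^(-0.0069) = 1.002174
δ_res = (-41.128 + 1000) × 1.002174 − 1000 = 960.956 − 1000 = -39.04‰

-39.0‰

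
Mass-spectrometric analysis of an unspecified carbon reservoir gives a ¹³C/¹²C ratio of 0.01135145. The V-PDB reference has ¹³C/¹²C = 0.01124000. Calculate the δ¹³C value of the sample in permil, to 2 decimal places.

δ¹³C = (R_sample / R_standard − 1) × 1000
R_sample / R_standard = 0.01135145 / 0.01124000 = 1.009915
δ¹³C = (1.009915 − 1) × 1000 = 9.915 permil

9.92 permil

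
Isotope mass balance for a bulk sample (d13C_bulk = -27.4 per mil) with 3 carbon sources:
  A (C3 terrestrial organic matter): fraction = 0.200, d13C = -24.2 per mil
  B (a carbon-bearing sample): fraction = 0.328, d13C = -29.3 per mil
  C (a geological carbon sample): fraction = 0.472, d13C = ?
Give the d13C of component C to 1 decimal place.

Isotope mass balance: δ_bulk = Σ fᵢ·δᵢ.
-27.4 = 0.200×(-24.2) + 0.328×(-29.3) + 0.472×δ_C
0.472·δ_C = -27.4 − (-14.450) = -12.950
δ_C = -12.950 / 0.472 = -27.44 per mil

-27.4 per mil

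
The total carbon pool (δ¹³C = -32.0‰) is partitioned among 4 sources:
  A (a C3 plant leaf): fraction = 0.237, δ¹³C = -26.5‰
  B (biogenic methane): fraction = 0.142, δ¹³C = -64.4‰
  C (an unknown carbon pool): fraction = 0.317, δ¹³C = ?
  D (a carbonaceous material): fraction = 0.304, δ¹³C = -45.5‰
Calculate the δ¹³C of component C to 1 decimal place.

-8.7‰

Isotope mass balance: δ_bulk = Σ fᵢ·δᵢ.
-32.0 = 0.237×(-26.5) + 0.142×(-64.4) + 0.317×δ_C + 0.304×(-45.5)
0.317·δ_C = -32.0 − (-29.257) = -2.743
δ_C = -2.743 / 0.317 = -8.65‰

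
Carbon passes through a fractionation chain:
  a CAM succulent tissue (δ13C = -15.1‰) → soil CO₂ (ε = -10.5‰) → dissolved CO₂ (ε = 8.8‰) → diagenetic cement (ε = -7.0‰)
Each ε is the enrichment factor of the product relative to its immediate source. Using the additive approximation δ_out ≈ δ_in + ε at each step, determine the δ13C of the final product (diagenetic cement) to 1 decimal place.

-23.8‰

step 1: δ ≈ -15.1 + (-10.5) = -25.6‰
step 2: δ ≈ -25.6 + (8.8) = -16.8‰
step 3: δ ≈ -16.8 + (-7.0) = -23.8‰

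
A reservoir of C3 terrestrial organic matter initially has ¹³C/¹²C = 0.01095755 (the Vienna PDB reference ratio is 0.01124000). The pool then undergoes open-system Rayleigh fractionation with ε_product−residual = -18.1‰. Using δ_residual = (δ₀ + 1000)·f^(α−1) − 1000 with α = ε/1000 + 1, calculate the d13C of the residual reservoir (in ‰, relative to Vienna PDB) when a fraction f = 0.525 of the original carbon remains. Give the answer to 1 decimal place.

-13.7‰

δ₀ = (0.01095755/0.01124000 − 1)×1000 = (0.974871 − 1)×1000 = -25.129‰
α − 1 = ε/1000 = -0.0181
f^(α−1) = 0.525^(-0.0181) = 1.011731
δ_res = (-25.129 + 1000) × 1.011731 − 1000 = 986.307 − 1000 = -13.69‰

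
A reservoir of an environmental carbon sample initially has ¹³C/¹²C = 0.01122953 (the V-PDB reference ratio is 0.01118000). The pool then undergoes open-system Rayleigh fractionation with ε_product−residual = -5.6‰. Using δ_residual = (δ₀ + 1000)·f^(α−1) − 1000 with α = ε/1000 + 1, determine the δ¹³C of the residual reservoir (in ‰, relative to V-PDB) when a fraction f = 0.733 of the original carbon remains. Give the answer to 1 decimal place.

6.2‰

δ₀ = (0.01122953/0.01118000 − 1)×1000 = (1.004430 − 1)×1000 = 4.430‰
α − 1 = ε/1000 = -0.0056
f^(α−1) = 0.733^(-0.0056) = 1.001741
δ_res = (4.430 + 1000) × 1.001741 − 1000 = 1006.179 − 1000 = 6.18‰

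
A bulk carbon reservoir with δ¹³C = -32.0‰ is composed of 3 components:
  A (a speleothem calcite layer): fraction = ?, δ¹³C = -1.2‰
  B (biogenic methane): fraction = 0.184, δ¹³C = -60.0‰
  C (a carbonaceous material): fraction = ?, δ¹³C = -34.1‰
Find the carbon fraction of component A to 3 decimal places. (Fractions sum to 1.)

Let f_A and f_C be the unknown fractions; fractions sum to 1 so f_A + f_C = 0.816.
Mass balance: Σ fᵢ·δᵢ = δ_bulk ⇒ f_A·(-1.2) + f_C·(-34.1) = -32.0 − (-11.040) = -20.960
Substitute f_C = 0.816 − f_A:
f_A·(-1.2 − -34.1) = -20.960 − 0.816×(-34.1) = 6.866
f_A = 6.866 / 32.9 = 0.2087

0.209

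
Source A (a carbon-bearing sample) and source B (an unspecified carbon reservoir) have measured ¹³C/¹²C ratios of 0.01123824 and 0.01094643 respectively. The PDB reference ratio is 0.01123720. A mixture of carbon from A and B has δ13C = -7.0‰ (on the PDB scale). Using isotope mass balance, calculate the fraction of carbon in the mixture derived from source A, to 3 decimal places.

0.727

δ_A = (0.01123824/0.01123720 − 1)×1000 = (1.000093 − 1)×1000 = 0.093‰
δ_B = (0.01094643/0.01123720 − 1)×1000 = (0.974124 − 1)×1000 = -25.876‰
f_A = (δ_mix − δ_B)/(δ_A − δ_B) = (-7.0 − (-25.876))/(0.093 − (-25.876))
f_A = 18.876 / 25.968 = 0.7269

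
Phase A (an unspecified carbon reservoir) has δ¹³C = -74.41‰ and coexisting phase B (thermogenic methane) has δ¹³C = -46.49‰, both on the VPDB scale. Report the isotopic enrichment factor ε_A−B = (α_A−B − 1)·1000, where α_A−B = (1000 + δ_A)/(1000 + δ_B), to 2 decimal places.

-29.28‰

α_A−B = (1000 + -74.41) / (1000 + -46.49) = 925.59 / 953.51 = 0.970719
ε_A−B = (0.970719 − 1) × 1000 = -29.281‰
(The approximation ε ≈ δ_A − δ_B would give -27.92‰.)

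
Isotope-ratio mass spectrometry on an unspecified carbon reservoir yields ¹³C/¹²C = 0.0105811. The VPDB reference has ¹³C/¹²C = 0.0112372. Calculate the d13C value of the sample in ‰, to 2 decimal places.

-58.39‰

d13C = (R_sample / R_standard − 1) × 1000
R_sample / R_standard = 0.0105811 / 0.0112372 = 0.941614
d13C = (0.941614 − 1) × 1000 = -58.386‰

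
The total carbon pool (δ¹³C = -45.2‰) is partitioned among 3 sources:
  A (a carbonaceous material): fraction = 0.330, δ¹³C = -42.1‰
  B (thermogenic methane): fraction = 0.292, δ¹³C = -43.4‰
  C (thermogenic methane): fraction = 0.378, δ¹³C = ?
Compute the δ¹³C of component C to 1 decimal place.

Isotope mass balance: δ_bulk = Σ fᵢ·δᵢ.
-45.2 = 0.330×(-42.1) + 0.292×(-43.4) + 0.378×δ_C
0.378·δ_C = -45.2 − (-26.566) = -18.634
δ_C = -18.634 / 0.378 = -49.30‰

-49.3‰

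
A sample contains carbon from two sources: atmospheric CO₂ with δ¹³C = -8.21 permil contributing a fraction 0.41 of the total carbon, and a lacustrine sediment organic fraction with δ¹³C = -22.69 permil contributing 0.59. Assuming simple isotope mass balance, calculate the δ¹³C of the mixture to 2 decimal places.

δ_mix = f_A·δ_A + f_B·δ_B
δ_mix = 0.41 × (-8.21) + 0.59 × (-22.69)
δ_mix = -3.366 + -13.387 = -16.753 permil

-16.75 permil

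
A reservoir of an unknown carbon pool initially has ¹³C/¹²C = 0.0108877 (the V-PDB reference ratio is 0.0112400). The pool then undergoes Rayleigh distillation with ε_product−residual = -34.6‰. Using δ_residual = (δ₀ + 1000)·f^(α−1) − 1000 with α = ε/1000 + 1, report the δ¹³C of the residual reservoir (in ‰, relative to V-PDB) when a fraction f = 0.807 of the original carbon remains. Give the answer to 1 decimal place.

δ₀ = (0.0108877/0.0112400 − 1)×1000 = (0.968657 − 1)×1000 = -31.343‰
α − 1 = ε/1000 = -0.0346
f^(α−1) = 0.807^(-0.0346) = 1.007447
δ_res = (-31.343 + 1000) × 1.007447 − 1000 = 975.870 − 1000 = -24.13‰

-24.1‰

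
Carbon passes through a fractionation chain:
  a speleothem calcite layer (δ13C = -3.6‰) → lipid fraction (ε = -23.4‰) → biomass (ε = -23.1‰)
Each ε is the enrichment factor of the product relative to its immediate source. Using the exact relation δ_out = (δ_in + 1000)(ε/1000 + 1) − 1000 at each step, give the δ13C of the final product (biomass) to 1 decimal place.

step 1: δ = (-3.60 + 1000)·(-23.4/1000 + 1) − 1000 = -26.92‰
step 2: δ = (-26.92 + 1000)·(-23.1/1000 + 1) − 1000 = -49.39‰

-49.4‰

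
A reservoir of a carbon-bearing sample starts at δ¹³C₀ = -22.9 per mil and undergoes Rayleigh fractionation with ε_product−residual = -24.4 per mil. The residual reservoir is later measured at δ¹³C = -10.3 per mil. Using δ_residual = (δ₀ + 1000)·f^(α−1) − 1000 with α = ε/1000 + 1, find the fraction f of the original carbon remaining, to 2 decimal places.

0.59

α − 1 = ε/1000 = -0.0244
(δ_res + 1000)/(δ₀ + 1000) = (-10.3 + 1000)/(-22.9 + 1000) = 989.7/977.1 = 1.012895
f = 1.012895^(1/-0.0244) = exp(ln(1.012895)/-0.0244) = exp(0.01281/-0.0244)
f = exp(-0.5251) = 0.5915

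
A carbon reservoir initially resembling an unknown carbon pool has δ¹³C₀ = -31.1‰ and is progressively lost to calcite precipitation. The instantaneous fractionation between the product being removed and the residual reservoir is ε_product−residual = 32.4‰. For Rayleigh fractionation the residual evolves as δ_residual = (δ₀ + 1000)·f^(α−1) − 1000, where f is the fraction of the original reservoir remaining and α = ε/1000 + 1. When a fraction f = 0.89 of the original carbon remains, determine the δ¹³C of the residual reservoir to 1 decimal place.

-34.8‰

Rayleigh residual: δ_res = (δ₀ + 1000)·f^(α−1) − 1000
α = ε/1000 + 1 = 1.03240, so α − 1 = 0.03240
f^(α−1) = 0.89^(0.03240) = 0.996231
δ_res = (-31.1 + 1000) × 0.996231 − 1000 = 965.249 − 1000 = -34.75‰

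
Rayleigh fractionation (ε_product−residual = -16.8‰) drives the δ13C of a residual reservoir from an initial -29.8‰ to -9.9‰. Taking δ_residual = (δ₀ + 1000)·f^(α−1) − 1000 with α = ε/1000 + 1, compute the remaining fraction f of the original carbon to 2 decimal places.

0.30

α − 1 = ε/1000 = -0.0168
(δ_res + 1000)/(δ₀ + 1000) = (-9.9 + 1000)/(-29.8 + 1000) = 990.1/970.2 = 1.020511
f = 1.020511^(1/-0.0168) = exp(ln(1.020511)/-0.0168) = exp(0.02030/-0.0168)
f = exp(-1.2086) = 0.2986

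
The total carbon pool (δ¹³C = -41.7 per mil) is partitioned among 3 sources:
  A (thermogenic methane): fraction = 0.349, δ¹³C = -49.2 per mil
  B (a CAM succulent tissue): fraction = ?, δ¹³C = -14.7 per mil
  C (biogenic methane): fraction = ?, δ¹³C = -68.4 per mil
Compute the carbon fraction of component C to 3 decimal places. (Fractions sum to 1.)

0.279

Let f_C and f_B be the unknown fractions; fractions sum to 1 so f_C + f_B = 0.651.
Mass balance: Σ fᵢ·δᵢ = δ_bulk ⇒ f_C·(-68.4) + f_B·(-14.7) = -41.7 − (-17.171) = -24.529
Substitute f_B = 0.651 − f_C:
f_C·(-68.4 − -14.7) = -24.529 − 0.651×(-14.7) = -14.960
f_C = -14.960 / -53.7 = 0.2786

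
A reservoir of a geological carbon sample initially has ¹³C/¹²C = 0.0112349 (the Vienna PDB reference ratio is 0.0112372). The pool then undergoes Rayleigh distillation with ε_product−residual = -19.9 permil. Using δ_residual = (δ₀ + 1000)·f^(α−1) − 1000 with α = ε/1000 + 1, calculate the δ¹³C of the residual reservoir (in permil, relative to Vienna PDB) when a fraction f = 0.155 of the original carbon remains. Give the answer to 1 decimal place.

δ₀ = (0.0112349/0.0112372 − 1)×1000 = (0.999795 − 1)×1000 = -0.205 permil
α − 1 = ε/1000 = -0.0199
f^(α−1) = 0.155^(-0.0199) = 1.037797
δ_res = (-0.205 + 1000) × 1.037797 − 1000 = 1037.585 − 1000 = 37.58 permil

37.6 permil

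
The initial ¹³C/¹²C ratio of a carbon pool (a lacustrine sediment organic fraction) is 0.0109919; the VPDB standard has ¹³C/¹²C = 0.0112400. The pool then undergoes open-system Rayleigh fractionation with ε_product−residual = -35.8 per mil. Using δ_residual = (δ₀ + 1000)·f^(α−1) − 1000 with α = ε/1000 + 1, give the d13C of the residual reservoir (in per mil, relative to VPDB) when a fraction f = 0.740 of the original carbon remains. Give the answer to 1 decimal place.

-11.5 per mil

δ₀ = (0.0109919/0.0112400 − 1)×1000 = (0.977927 − 1)×1000 = -22.073 per mil
α − 1 = ε/1000 = -0.0358
f^(α−1) = 0.740^(-0.0358) = 1.010838
δ_res = (-22.073 + 1000) × 1.010838 − 1000 = 988.526 − 1000 = -11.47 per mil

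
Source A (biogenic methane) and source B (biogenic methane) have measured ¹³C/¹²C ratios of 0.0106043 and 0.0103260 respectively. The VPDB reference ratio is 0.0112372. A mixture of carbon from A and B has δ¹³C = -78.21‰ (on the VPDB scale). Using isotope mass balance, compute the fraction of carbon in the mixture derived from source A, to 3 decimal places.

δ_A = (0.0106043/0.0112372 − 1)×1000 = (0.943678 − 1)×1000 = -56.322‰
δ_B = (0.0103260/0.0112372 − 1)×1000 = (0.918912 − 1)×1000 = -81.088‰
f_A = (δ_mix − δ_B)/(δ_A − δ_B) = (-78.21 − (-81.088))/(-56.322 − (-81.088))
f_A = 2.878 / 24.766 = 0.1162

0.116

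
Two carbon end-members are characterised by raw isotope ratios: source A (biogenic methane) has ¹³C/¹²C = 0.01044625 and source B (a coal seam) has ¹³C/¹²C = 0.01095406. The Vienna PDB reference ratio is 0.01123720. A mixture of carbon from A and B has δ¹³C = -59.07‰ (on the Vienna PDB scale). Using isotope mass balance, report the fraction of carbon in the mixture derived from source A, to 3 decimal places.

δ_A = (0.01044625/0.01123720 − 1)×1000 = (0.929613 − 1)×1000 = -70.387‰
δ_B = (0.01095406/0.01123720 − 1)×1000 = (0.974803 − 1)×1000 = -25.197‰
f_A = (δ_mix − δ_B)/(δ_A − δ_B) = (-59.07 − (-25.197))/(-70.387 − (-25.197))
f_A = -33.873 / -45.190 = 0.7496

0.750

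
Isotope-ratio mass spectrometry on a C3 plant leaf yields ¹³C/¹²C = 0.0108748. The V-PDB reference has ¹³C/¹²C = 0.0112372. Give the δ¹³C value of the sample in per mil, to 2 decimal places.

-32.25 per mil

δ¹³C = (R_sample / R_standard − 1) × 1000
R_sample / R_standard = 0.0108748 / 0.0112372 = 0.967750
δ¹³C = (0.967750 − 1) × 1000 = -32.250 per mil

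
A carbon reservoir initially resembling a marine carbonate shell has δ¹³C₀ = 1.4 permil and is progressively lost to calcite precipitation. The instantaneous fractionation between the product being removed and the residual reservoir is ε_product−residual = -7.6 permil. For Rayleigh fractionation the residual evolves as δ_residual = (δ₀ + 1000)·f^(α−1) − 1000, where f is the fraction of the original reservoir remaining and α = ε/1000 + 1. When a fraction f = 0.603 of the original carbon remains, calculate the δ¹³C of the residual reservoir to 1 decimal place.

Rayleigh residual: δ_res = (δ₀ + 1000)·f^(α−1) − 1000
α = ε/1000 + 1 = 0.99240, so α − 1 = -0.00760
f^(α−1) = 0.603^(-0.00760) = 1.003852
δ_res = (1.4 + 1000) × 1.003852 − 1000 = 1005.257 − 1000 = 5.26 permil

5.3 permil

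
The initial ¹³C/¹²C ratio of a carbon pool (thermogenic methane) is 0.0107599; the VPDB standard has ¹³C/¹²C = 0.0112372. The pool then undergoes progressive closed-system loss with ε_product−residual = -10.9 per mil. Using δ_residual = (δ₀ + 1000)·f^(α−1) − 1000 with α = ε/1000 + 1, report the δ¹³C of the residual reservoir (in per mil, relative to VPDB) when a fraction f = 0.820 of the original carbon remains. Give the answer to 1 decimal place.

-40.4 per mil

δ₀ = (0.0107599/0.0112372 − 1)×1000 = (0.957525 − 1)×1000 = -42.475 per mil
α − 1 = ε/1000 = -0.0109
f^(α−1) = 0.820^(-0.0109) = 1.002165
δ_res = (-42.475 + 1000) × 1.002165 − 1000 = 959.598 − 1000 = -40.40 per mil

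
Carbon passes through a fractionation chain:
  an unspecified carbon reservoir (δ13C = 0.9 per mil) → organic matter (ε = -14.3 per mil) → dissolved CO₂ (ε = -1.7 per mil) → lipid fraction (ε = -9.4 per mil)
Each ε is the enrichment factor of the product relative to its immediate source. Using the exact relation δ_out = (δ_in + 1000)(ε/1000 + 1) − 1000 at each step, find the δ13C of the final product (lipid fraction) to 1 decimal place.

-24.3 per mil

step 1: δ = (0.90 + 1000)·(-14.3/1000 + 1) − 1000 = -13.41 per mil
step 2: δ = (-13.41 + 1000)·(-1.7/1000 + 1) − 1000 = -15.09 per mil
step 3: δ = (-15.09 + 1000)·(-9.4/1000 + 1) − 1000 = -24.35 per mil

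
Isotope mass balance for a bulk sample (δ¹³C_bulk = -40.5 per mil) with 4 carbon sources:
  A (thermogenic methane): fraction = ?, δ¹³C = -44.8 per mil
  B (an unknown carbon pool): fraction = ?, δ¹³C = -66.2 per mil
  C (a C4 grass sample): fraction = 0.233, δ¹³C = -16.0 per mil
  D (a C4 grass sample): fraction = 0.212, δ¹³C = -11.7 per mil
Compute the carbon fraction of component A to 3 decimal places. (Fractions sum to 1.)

0.114

Let f_A and f_B be the unknown fractions; fractions sum to 1 so f_A + f_B = 0.555.
Mass balance: Σ fᵢ·δᵢ = δ_bulk ⇒ f_A·(-44.8) + f_B·(-66.2) = -40.5 − (-6.208) = -34.292
Substitute f_B = 0.555 − f_A:
f_A·(-44.8 − -66.2) = -34.292 − 0.555×(-66.2) = 2.449
f_A = 2.449 / 21.4 = 0.1145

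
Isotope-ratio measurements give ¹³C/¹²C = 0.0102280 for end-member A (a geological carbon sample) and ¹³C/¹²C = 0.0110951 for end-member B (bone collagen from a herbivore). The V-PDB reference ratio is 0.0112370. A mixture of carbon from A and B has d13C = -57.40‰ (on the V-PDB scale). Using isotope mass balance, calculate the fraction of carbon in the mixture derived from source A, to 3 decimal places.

0.580

δ_A = (0.0102280/0.0112370 − 1)×1000 = (0.910207 − 1)×1000 = -89.793‰
δ_B = (0.0110951/0.0112370 − 1)×1000 = (0.987372 − 1)×1000 = -12.628‰
f_A = (δ_mix − δ_B)/(δ_A − δ_B) = (-57.40 − (-12.628))/(-89.793 − (-12.628))
f_A = -44.772 / -77.165 = 0.5802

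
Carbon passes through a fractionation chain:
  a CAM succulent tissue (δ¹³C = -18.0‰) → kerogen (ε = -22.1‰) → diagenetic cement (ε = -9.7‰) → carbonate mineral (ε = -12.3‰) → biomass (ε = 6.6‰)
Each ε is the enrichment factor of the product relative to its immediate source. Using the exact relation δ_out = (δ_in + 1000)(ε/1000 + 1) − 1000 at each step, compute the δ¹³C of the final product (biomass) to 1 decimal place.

step 1: δ = (-18.00 + 1000)·(-22.1/1000 + 1) − 1000 = -39.70‰
step 2: δ = (-39.70 + 1000)·(-9.7/1000 + 1) − 1000 = -49.02‰
step 3: δ = (-49.02 + 1000)·(-12.3/1000 + 1) − 1000 = -60.71‰
step 4: δ = (-60.71 + 1000)·(6.6/1000 + 1) − 1000 = -54.51‰

-54.5‰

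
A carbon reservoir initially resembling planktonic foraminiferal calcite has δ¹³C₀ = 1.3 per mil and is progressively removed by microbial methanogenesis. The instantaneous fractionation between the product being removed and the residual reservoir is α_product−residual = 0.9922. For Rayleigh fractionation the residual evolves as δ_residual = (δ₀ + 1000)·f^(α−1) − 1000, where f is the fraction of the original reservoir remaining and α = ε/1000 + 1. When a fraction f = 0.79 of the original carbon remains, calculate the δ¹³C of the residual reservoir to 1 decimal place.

Rayleigh residual: δ_res = (δ₀ + 1000)·f^(α−1) − 1000
α − 1 = -0.00780
f^(α−1) = 0.79^(-0.00780) = 1.001840
δ_res = (1.3 + 1000) × 1.001840 − 1000 = 1003.143 − 1000 = 3.14 per mil

3.1 per mil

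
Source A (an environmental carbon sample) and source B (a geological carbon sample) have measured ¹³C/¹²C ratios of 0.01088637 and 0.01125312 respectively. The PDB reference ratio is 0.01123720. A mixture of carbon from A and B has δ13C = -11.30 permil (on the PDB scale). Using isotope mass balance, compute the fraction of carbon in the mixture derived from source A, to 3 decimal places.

0.390

δ_A = (0.01088637/0.01123720 − 1)×1000 = (0.968780 − 1)×1000 = -31.220 permil
δ_B = (0.01125312/0.01123720 − 1)×1000 = (1.001417 − 1)×1000 = 1.417 permil
f_A = (δ_mix − δ_B)/(δ_A − δ_B) = (-11.30 − (1.417))/(-31.220 − (1.417))
f_A = -12.717 / -32.637 = 0.3896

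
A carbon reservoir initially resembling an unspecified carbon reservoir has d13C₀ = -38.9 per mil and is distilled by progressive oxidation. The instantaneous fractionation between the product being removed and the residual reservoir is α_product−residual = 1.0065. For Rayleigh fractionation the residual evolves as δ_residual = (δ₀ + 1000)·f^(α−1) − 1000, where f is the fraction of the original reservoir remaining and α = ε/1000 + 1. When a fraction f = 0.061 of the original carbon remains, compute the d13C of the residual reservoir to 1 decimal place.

Rayleigh residual: δ_res = (δ₀ + 1000)·f^(α−1) − 1000
α − 1 = 0.00650
f^(α−1) = 0.061^(0.00650) = 0.981985
δ_res = (-38.9 + 1000) × 0.981985 − 1000 = 943.785 − 1000 = -56.21 per mil

-56.2 per mil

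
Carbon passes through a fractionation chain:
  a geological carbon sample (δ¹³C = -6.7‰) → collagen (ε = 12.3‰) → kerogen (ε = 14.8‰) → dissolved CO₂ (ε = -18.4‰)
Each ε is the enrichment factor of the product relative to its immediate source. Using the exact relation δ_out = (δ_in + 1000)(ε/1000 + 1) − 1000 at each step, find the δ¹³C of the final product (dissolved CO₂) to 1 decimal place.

step 1: δ = (-6.70 + 1000)·(12.3/1000 + 1) − 1000 = 5.52‰
step 2: δ = (5.52 + 1000)·(14.8/1000 + 1) − 1000 = 20.40‰
step 3: δ = (20.40 + 1000)·(-18.4/1000 + 1) − 1000 = 1.62‰

1.6‰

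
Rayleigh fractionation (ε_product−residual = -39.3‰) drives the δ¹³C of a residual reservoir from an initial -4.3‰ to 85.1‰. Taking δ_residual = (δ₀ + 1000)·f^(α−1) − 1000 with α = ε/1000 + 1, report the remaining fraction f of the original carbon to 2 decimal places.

0.11

α − 1 = ε/1000 = -0.0393
(δ_res + 1000)/(δ₀ + 1000) = (85.1 + 1000)/(-4.3 + 1000) = 1085.1/995.7 = 1.089786
f = 1.089786^(1/-0.0393) = exp(ln(1.089786)/-0.0393) = exp(0.08598/-0.0393)
f = exp(-2.1878) = 0.1122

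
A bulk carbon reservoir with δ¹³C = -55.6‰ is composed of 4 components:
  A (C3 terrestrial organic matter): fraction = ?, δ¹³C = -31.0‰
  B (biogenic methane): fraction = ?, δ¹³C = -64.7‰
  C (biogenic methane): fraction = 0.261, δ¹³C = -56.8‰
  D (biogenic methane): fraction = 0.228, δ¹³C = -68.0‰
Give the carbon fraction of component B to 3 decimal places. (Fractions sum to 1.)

0.280

Let f_B and f_A be the unknown fractions; fractions sum to 1 so f_B + f_A = 0.511.
Mass balance: Σ fᵢ·δᵢ = δ_bulk ⇒ f_B·(-64.7) + f_A·(-31.0) = -55.6 − (-30.329) = -25.271
Substitute f_A = 0.511 − f_B:
f_B·(-64.7 − -31.0) = -25.271 − 0.511×(-31.0) = -9.430
f_B = -9.430 / -33.7 = 0.2798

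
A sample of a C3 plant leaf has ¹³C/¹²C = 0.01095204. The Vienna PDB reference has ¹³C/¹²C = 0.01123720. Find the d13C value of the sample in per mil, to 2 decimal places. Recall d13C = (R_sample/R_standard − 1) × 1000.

-25.38 per mil

d13C = (R_sample / R_standard − 1) × 1000
R_sample / R_standard = 0.01095204 / 0.01123720 = 0.974624
d13C = (0.974624 − 1) × 1000 = -25.376 per mil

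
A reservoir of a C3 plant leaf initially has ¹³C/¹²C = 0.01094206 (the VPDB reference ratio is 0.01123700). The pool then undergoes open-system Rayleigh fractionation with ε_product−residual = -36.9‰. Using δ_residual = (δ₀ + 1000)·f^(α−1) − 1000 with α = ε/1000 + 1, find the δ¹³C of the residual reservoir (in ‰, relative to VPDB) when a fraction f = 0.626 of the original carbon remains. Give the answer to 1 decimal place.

δ₀ = (0.01094206/0.01123700 − 1)×1000 = (0.973753 − 1)×1000 = -26.247‰
α − 1 = ε/1000 = -0.0369
f^(α−1) = 0.626^(-0.0369) = 1.017434
δ_res = (-26.247 + 1000) × 1.017434 − 1000 = 990.730 − 1000 = -9.27‰

-9.3‰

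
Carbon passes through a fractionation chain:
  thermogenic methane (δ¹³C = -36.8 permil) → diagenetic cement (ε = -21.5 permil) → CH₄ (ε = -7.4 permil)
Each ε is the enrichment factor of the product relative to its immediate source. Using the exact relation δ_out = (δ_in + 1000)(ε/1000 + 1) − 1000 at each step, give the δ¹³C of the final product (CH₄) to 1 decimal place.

step 1: δ = (-36.80 + 1000)·(-21.5/1000 + 1) − 1000 = -57.51 permil
step 2: δ = (-57.51 + 1000)·(-7.4/1000 + 1) − 1000 = -64.48 permil

-64.5 permil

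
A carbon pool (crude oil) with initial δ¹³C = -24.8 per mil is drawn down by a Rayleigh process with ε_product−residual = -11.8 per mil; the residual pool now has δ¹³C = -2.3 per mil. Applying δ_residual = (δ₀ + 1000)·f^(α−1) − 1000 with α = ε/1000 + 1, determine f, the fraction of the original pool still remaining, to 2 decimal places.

0.14

α − 1 = ε/1000 = -0.0118
(δ_res + 1000)/(δ₀ + 1000) = (-2.3 + 1000)/(-24.8 + 1000) = 997.7/975.2 = 1.023072
f = 1.023072^(1/-0.0118) = exp(ln(1.023072)/-0.0118) = exp(0.02281/-0.0118)
f = exp(-1.9331) = 0.1447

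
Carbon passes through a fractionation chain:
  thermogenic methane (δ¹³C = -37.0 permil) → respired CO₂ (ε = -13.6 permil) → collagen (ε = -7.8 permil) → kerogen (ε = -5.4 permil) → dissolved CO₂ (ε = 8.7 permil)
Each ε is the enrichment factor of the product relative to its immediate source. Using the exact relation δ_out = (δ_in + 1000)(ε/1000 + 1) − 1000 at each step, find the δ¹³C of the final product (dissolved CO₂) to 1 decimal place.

step 1: δ = (-37.00 + 1000)·(-13.6/1000 + 1) − 1000 = -50.10 permil
step 2: δ = (-50.10 + 1000)·(-7.8/1000 + 1) − 1000 = -57.51 permil
step 3: δ = (-57.51 + 1000)·(-5.4/1000 + 1) − 1000 = -62.60 permil
step 4: δ = (-62.60 + 1000)·(8.7/1000 + 1) − 1000 = -54.44 permil

-54.4 permil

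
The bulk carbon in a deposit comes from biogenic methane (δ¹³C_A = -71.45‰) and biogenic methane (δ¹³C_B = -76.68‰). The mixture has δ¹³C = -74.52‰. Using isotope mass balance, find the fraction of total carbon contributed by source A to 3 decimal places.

0.413

δ_mix = f_A·δ_A + (1 − f_A)·δ_B  ⇒  f_A = (δ_mix − δ_B)/(δ_A − δ_B)
f_A = (-74.52 − (-76.68)) / (-71.45 − (-76.68))
f_A = 2.16 / 5.23 = 0.4130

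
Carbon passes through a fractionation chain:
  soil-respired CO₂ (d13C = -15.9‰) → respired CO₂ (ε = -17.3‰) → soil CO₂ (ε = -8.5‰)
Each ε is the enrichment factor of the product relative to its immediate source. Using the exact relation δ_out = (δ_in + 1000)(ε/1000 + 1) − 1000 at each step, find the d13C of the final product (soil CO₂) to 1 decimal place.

step 1: δ = (-15.90 + 1000)·(-17.3/1000 + 1) − 1000 = -32.92‰
step 2: δ = (-32.92 + 1000)·(-8.5/1000 + 1) − 1000 = -41.15‰

-41.1‰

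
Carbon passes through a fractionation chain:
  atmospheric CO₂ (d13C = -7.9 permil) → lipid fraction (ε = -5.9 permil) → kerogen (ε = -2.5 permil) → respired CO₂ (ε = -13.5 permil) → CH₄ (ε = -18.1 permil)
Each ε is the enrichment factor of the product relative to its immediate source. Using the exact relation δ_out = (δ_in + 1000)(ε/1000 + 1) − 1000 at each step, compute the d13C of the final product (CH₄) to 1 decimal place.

step 1: δ = (-7.90 + 1000)·(-5.9/1000 + 1) − 1000 = -13.75 permil
step 2: δ = (-13.75 + 1000)·(-2.5/1000 + 1) − 1000 = -16.22 permil
step 3: δ = (-16.22 + 1000)·(-13.5/1000 + 1) − 1000 = -29.50 permil
step 4: δ = (-29.50 + 1000)·(-18.1/1000 + 1) − 1000 = -47.07 permil

-47.1 permil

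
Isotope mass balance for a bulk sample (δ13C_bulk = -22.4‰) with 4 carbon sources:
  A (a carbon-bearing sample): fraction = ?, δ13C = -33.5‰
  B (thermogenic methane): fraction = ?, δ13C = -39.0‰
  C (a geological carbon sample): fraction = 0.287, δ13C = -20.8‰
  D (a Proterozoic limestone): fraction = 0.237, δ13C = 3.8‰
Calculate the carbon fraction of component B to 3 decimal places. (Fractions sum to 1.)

0.252

Let f_B and f_A be the unknown fractions; fractions sum to 1 so f_B + f_A = 0.476.
Mass balance: Σ fᵢ·δᵢ = δ_bulk ⇒ f_B·(-39.0) + f_A·(-33.5) = -22.4 − (-5.069) = -17.331
Substitute f_A = 0.476 − f_B:
f_B·(-39.0 − -33.5) = -17.331 − 0.476×(-33.5) = -1.385
f_B = -1.385 / -5.5 = 0.2518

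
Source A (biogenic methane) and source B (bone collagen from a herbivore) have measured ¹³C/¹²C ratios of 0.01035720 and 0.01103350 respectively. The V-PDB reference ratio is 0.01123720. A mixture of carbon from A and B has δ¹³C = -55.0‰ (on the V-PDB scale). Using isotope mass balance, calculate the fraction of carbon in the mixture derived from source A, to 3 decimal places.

0.613

δ_A = (0.01035720/0.01123720 − 1)×1000 = (0.921689 − 1)×1000 = -78.311‰
δ_B = (0.01103350/0.01123720 − 1)×1000 = (0.981873 − 1)×1000 = -18.127‰
f_A = (δ_mix − δ_B)/(δ_A − δ_B) = (-55.0 − (-18.127))/(-78.311 − (-18.127))
f_A = -36.873 / -60.184 = 0.6127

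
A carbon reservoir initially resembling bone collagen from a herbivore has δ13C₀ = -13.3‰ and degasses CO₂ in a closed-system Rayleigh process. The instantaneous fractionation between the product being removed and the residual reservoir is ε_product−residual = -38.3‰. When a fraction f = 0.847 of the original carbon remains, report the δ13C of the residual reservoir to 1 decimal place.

Rayleigh residual: δ_res = (δ₀ + 1000)·f^(α−1) − 1000
α = ε/1000 + 1 = 0.96170, so α − 1 = -0.03830
f^(α−1) = 0.847^(-0.03830) = 1.006380
δ_res = (-13.3 + 1000) × 1.006380 − 1000 = 992.995 − 1000 = -7.00‰

-7.0‰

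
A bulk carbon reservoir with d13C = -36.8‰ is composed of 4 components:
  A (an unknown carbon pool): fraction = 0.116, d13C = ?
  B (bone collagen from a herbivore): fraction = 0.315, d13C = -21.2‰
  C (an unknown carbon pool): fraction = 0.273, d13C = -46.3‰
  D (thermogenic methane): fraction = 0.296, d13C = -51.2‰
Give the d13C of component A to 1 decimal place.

-20.1‰

Isotope mass balance: δ_bulk = Σ fᵢ·δᵢ.
-36.8 = 0.116×δ_A + 0.315×(-21.2) + 0.273×(-46.3) + 0.296×(-51.2)
0.116·δ_A = -36.8 − (-34.473) = -2.327
δ_A = -2.327 / 0.116 = -20.06‰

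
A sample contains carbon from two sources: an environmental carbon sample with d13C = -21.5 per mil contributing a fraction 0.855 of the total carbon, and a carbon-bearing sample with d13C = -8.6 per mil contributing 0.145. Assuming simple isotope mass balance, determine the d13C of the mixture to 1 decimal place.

δ_mix = f_A·δ_A + f_B·δ_B
δ_mix = 0.855 × (-21.5) + 0.145 × (-8.6)
δ_mix = -18.38 + -1.25 = -19.63 per mil

-19.6 per mil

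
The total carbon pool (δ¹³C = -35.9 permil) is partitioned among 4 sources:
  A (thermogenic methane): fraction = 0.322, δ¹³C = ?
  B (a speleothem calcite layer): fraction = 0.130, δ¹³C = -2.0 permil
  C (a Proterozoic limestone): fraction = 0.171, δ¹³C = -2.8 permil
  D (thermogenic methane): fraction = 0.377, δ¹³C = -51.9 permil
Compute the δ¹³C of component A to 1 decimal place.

Isotope mass balance: δ_bulk = Σ fᵢ·δᵢ.
-35.9 = 0.322×δ_A + 0.130×(-2.0) + 0.171×(-2.8) + 0.377×(-51.9)
0.322·δ_A = -35.9 − (-20.305) = -15.595
δ_A = -15.595 / 0.322 = -48.43 permil

-48.4 permil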